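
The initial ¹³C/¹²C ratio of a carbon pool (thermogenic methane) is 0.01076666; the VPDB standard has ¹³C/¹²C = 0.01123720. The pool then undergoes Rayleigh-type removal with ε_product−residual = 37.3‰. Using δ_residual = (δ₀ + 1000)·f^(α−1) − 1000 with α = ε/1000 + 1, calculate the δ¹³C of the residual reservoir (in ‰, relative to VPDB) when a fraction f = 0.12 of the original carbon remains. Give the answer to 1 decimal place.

δ₀ = (0.01076666/0.01123720 − 1)×1000 = (0.958127 − 1)×1000 = -41.873‰
α − 1 = ε/1000 = 0.0373
f^(α−1) = 0.12^(0.0373) = 0.923961
δ_res = (-41.873 + 1000) × 0.923961 − 1000 = 885.271 − 1000 = -114.73‰

-114.7‰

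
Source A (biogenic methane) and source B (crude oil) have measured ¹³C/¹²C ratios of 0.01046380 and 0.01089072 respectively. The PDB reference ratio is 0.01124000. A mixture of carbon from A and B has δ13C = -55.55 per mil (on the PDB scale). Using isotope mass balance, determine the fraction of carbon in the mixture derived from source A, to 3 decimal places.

0.644

δ_A = (0.01046380/0.01124000 − 1)×1000 = (0.930943 − 1)×1000 = -69.057 per mil
δ_B = (0.01089072/0.01124000 − 1)×1000 = (0.968925 − 1)×1000 = -31.075 per mil
f_A = (δ_mix − δ_B)/(δ_A − δ_B) = (-55.55 − (-31.075))/(-69.057 − (-31.075))
f_A = -24.475 / -37.982 = 0.6444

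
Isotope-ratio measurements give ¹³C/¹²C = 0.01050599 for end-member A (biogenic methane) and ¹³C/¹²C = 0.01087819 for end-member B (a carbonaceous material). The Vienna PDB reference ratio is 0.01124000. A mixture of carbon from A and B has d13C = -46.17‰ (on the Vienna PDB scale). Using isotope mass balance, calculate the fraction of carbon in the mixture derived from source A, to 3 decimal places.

δ_A = (0.01050599/0.01124000 − 1)×1000 = (0.934697 − 1)×1000 = -65.303‰
δ_B = (0.01087819/0.01124000 − 1)×1000 = (0.967810 − 1)×1000 = -32.190‰
f_A = (δ_mix − δ_B)/(δ_A − δ_B) = (-46.17 − (-32.190))/(-65.303 − (-32.190))
f_A = -13.980 / -33.114 = 0.4222

0.422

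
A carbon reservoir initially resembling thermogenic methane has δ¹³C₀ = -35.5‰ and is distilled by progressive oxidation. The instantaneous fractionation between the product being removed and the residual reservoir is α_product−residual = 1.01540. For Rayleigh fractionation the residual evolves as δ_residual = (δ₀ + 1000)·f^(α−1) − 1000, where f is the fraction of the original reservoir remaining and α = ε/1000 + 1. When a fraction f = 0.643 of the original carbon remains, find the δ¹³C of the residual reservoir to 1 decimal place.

-42.0‰

Rayleigh residual: δ_res = (δ₀ + 1000)·f^(α−1) − 1000
α − 1 = 0.01540
f^(α−1) = 0.643^(0.01540) = 0.993222
δ_res = (-35.5 + 1000) × 0.993222 − 1000 = 957.963 − 1000 = -42.04‰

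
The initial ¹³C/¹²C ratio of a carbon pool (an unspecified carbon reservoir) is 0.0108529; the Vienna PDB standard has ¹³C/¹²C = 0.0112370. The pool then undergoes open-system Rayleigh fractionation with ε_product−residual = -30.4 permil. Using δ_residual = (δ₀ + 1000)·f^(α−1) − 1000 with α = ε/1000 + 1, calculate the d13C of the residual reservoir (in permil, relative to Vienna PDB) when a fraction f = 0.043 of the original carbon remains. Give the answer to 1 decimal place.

δ₀ = (0.0108529/0.0112370 − 1)×1000 = (0.965818 − 1)×1000 = -34.182 permil
α − 1 = ε/1000 = -0.0304
f^(α−1) = 0.043^(-0.0304) = 1.100380
δ_res = (-34.182 + 1000) × 1.100380 − 1000 = 1062.767 − 1000 = 62.77 permil

62.8 permil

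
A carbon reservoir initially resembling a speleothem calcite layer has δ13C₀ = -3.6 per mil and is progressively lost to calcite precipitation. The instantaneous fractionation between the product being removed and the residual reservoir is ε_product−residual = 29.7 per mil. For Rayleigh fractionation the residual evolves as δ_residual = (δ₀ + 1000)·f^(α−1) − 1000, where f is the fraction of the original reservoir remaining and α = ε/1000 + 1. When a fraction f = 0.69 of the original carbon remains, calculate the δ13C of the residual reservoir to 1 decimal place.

Rayleigh residual: δ_res = (δ₀ + 1000)·f^(α−1) − 1000
α = ε/1000 + 1 = 1.02970, so α − 1 = 0.02970
f^(α−1) = 0.69^(0.02970) = 0.989040
δ_res = (-3.6 + 1000) × 0.989040 − 1000 = 985.479 − 1000 = -14.52 per mil

-14.5 per mil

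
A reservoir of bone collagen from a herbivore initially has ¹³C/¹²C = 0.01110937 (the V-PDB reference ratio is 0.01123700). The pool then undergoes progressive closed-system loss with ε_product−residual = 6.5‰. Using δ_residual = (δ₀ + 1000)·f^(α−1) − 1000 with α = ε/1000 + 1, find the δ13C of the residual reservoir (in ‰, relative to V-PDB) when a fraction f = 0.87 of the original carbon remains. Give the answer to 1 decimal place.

δ₀ = (0.01110937/0.01123700 − 1)×1000 = (0.988642 − 1)×1000 = -11.358‰
α − 1 = ε/1000 = 0.0065
f^(α−1) = 0.87^(0.0065) = 0.999095
δ_res = (-11.358 + 1000) × 0.999095 − 1000 = 987.747 − 1000 = -12.25‰

-12.3‰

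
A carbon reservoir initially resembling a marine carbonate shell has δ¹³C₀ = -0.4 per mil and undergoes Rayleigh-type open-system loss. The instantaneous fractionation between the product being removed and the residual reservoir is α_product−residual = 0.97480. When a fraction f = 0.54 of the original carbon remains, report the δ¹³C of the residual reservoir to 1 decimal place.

15.2 per mil

Rayleigh residual: δ_res = (δ₀ + 1000)·f^(α−1) − 1000
α − 1 = -0.02520
f^(α−1) = 0.54^(-0.02520) = 1.015649
δ_res = (-0.4 + 1000) × 1.015649 − 1000 = 1015.243 − 1000 = 15.24 per mil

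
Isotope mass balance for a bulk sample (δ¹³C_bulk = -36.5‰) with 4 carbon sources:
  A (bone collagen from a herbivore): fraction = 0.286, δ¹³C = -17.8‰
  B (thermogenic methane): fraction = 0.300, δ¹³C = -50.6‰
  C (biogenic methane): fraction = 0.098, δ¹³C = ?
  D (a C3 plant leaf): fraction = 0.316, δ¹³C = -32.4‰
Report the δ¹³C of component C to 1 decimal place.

Isotope mass balance: δ_bulk = Σ fᵢ·δᵢ.
-36.5 = 0.286×(-17.8) + 0.300×(-50.6) + 0.098×δ_C + 0.316×(-32.4)
0.098·δ_C = -36.5 − (-30.509) = -5.991
δ_C = -5.991 / 0.098 = -61.13‰

-61.1‰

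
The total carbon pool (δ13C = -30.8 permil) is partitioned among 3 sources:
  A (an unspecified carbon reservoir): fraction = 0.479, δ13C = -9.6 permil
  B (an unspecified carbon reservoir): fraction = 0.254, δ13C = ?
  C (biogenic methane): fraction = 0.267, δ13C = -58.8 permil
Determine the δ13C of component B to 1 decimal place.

-41.3 permil

Isotope mass balance: δ_bulk = Σ fᵢ·δᵢ.
-30.8 = 0.479×(-9.6) + 0.254×δ_B + 0.267×(-58.8)
0.254·δ_B = -30.8 − (-20.298) = -10.502
δ_B = -10.502 / 0.254 = -41.35 permil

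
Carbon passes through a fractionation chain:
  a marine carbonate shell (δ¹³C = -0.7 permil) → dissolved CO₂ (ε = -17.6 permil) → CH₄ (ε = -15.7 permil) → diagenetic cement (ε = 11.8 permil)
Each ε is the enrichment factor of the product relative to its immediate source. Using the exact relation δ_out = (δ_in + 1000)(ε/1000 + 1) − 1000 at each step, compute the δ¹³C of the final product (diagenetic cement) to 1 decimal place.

-22.3 permil

step 1: δ = (-0.70 + 1000)·(-17.6/1000 + 1) − 1000 = -18.29 permil
step 2: δ = (-18.29 + 1000)·(-15.7/1000 + 1) − 1000 = -33.70 permil
step 3: δ = (-33.70 + 1000)·(11.8/1000 + 1) − 1000 = -22.30 permil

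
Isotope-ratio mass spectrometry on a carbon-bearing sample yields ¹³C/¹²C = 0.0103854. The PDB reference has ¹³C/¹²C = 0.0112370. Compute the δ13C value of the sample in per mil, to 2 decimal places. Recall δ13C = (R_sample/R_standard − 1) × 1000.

δ13C = (R_sample / R_standard − 1) × 1000
R_sample / R_standard = 0.0103854 / 0.0112370 = 0.924215
δ13C = (0.924215 − 1) × 1000 = -75.785 per mil

-75.79 per mil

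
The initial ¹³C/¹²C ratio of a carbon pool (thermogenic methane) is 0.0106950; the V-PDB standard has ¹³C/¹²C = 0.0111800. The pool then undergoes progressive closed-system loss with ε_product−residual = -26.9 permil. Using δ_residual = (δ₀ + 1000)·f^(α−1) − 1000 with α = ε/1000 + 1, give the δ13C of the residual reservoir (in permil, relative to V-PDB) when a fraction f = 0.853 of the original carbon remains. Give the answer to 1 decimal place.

-39.3 permil

δ₀ = (0.0106950/0.0111800 − 1)×1000 = (0.956619 − 1)×1000 = -43.381 permil
α − 1 = ε/1000 = -0.0269
f^(α−1) = 0.853^(-0.0269) = 1.004286
δ_res = (-43.381 + 1000) × 1.004286 − 1000 = 960.719 − 1000 = -39.28 permil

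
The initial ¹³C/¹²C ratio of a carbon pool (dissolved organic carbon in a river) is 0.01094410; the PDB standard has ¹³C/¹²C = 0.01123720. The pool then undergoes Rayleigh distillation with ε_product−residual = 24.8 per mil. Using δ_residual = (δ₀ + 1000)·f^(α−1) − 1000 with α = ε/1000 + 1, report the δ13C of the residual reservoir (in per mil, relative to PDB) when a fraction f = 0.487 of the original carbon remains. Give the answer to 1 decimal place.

-43.3 per mil

δ₀ = (0.01094410/0.01123720 − 1)×1000 = (0.973917 − 1)×1000 = -26.083 per mil
α − 1 = ε/1000 = 0.0248
f^(α−1) = 0.487^(0.0248) = 0.982315
δ_res = (-26.083 + 1000) × 0.982315 − 1000 = 956.693 − 1000 = -43.31 per mil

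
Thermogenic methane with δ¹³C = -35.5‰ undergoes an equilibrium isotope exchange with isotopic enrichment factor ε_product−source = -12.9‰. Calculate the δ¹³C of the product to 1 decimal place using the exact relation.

-47.9‰

Exactly, δ_product = (δ_source + 1000)·(ε/1000 + 1) − 1000.
δ_product = (-35.5 + 1000) × (-12.9/1000 + 1) − 1000
δ_product = -47.94‰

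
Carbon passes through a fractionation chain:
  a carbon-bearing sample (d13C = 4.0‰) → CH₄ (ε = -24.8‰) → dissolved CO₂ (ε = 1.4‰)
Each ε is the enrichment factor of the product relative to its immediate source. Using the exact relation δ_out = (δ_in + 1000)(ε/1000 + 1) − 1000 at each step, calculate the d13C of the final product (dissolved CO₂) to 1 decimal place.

step 1: δ = (4.00 + 1000)·(-24.8/1000 + 1) − 1000 = -20.90‰
step 2: δ = (-20.90 + 1000)·(1.4/1000 + 1) − 1000 = -19.53‰

-19.5‰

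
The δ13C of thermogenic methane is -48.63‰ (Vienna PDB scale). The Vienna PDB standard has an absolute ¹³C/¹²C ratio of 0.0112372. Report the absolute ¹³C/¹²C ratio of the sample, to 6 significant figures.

R_sample = R_standard × (δ13C/1000 + 1)
R_sample = 0.0112372 × (-48.63/1000 + 1) = 0.0112372 × 0.951370
R_sample = 0.0106907

0.0106907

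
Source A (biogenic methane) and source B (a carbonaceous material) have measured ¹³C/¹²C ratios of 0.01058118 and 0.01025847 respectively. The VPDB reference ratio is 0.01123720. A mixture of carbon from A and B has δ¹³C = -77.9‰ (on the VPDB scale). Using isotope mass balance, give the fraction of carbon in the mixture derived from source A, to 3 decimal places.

δ_A = (0.01058118/0.01123720 − 1)×1000 = (0.941621 − 1)×1000 = -58.379‰
δ_B = (0.01025847/0.01123720 − 1)×1000 = (0.912903 − 1)×1000 = -87.097‰
f_A = (δ_mix − δ_B)/(δ_A − δ_B) = (-77.9 − (-87.097))/(-58.379 − (-87.097))
f_A = 9.197 / 28.718 = 0.3203

0.320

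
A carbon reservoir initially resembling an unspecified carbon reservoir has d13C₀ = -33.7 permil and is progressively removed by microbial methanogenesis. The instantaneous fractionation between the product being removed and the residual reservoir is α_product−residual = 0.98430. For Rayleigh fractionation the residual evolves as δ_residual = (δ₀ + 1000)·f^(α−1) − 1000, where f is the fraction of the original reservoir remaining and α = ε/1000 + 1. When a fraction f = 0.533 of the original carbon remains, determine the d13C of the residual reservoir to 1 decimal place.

Rayleigh residual: δ_res = (δ₀ + 1000)·f^(α−1) − 1000
α − 1 = -0.01570
f^(α−1) = 0.533^(-0.01570) = 1.009928
δ_res = (-33.7 + 1000) × 1.009928 − 1000 = 975.893 − 1000 = -24.11 permil

-24.1 permil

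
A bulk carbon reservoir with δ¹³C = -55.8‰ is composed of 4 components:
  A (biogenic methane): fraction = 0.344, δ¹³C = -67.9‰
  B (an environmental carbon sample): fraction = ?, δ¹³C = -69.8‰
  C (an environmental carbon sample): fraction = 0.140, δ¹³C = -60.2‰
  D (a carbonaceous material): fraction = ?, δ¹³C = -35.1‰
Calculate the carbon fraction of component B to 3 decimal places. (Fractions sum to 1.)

0.170

Let f_B and f_D be the unknown fractions; fractions sum to 1 so f_B + f_D = 0.516.
Mass balance: Σ fᵢ·δᵢ = δ_bulk ⇒ f_B·(-69.8) + f_D·(-35.1) = -55.8 − (-31.786) = -24.014
Substitute f_D = 0.516 − f_B:
f_B·(-69.8 − -35.1) = -24.014 − 0.516×(-35.1) = -5.903
f_B = -5.903 / -34.7 = 0.1701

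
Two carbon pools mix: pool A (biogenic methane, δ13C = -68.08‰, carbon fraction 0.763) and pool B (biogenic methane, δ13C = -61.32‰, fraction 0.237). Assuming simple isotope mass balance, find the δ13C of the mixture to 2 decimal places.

δ_mix = f_A·δ_A + f_B·δ_B
δ_mix = 0.763 × (-68.08) + 0.237 × (-61.32)
δ_mix = -51.945 + -14.533 = -66.478‰

-66.48‰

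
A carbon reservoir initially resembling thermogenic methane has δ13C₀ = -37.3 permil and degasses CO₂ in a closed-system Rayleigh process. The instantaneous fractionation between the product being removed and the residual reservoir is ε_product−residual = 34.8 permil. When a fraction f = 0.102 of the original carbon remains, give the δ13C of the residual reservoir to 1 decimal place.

-110.8 permil

Rayleigh residual: δ_res = (δ₀ + 1000)·f^(α−1) − 1000
α = ε/1000 + 1 = 1.03480, so α − 1 = 0.03480
f^(α−1) = 0.102^(0.03480) = 0.923633
δ_res = (-37.3 + 1000) × 0.923633 − 1000 = 889.181 − 1000 = -110.82 permil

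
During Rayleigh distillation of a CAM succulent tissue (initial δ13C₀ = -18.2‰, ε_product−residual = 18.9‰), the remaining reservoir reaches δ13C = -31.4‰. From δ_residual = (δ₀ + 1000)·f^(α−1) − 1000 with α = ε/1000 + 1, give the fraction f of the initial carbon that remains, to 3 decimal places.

α − 1 = ε/1000 = 0.0189
(δ_res + 1000)/(δ₀ + 1000) = (-31.4 + 1000)/(-18.2 + 1000) = 968.6/981.8 = 0.986555
f = 0.986555^(1/0.0189) = exp(ln(0.986555)/0.0189) = exp(-0.01354/0.0189)
f = exp(-0.7162) = 0.4886

0.489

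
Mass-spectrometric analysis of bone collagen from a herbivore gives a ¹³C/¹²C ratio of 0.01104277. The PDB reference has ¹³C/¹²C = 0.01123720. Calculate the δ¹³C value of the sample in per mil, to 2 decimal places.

-17.30 per mil

δ¹³C = (R_sample / R_standard − 1) × 1000
R_sample / R_standard = 0.01104277 / 0.01123720 = 0.982698
δ¹³C = (0.982698 − 1) × 1000 = -17.302 per mil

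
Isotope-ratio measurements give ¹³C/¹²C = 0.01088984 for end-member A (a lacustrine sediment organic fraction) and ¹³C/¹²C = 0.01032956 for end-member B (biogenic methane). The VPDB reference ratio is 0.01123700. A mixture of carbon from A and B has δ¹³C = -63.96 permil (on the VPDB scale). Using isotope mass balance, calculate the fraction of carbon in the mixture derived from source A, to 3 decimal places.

0.337

δ_A = (0.01088984/0.01123700 − 1)×1000 = (0.969106 − 1)×1000 = -30.894 permil
δ_B = (0.01032956/0.01123700 − 1)×1000 = (0.919245 − 1)×1000 = -80.755 permil
f_A = (δ_mix − δ_B)/(δ_A − δ_B) = (-63.96 − (-80.755))/(-30.894 − (-80.755))
f_A = 16.795 / 49.860 = 0.3368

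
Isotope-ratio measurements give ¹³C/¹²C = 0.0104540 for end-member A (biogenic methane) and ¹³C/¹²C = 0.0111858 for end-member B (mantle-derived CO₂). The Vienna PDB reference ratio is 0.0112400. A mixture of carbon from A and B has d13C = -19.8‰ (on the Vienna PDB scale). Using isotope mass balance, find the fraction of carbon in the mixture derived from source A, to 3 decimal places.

δ_A = (0.0104540/0.0112400 − 1)×1000 = (0.930071 − 1)×1000 = -69.929‰
δ_B = (0.0111858/0.0112400 − 1)×1000 = (0.995178 − 1)×1000 = -4.822‰
f_A = (δ_mix − δ_B)/(δ_A − δ_B) = (-19.8 − (-4.822))/(-69.929 − (-4.822))
f_A = -14.978 / -65.107 = 0.2301

0.230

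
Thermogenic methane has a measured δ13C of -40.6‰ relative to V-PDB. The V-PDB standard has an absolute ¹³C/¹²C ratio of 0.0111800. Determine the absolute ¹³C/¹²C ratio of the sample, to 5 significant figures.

0.010726

R_sample = R_standard × (δ13C/1000 + 1)
R_sample = 0.0111800 × (-40.6/1000 + 1) = 0.0111800 × 0.959400
R_sample = 0.0107261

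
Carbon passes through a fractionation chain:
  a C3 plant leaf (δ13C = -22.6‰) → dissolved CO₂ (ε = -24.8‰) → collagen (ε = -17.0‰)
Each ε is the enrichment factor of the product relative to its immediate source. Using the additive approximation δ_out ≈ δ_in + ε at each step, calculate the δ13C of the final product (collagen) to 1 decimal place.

-64.4‰

step 1: δ ≈ -22.6 + (-24.8) = -47.4‰
step 2: δ ≈ -47.4 + (-17.0) = -64.4‰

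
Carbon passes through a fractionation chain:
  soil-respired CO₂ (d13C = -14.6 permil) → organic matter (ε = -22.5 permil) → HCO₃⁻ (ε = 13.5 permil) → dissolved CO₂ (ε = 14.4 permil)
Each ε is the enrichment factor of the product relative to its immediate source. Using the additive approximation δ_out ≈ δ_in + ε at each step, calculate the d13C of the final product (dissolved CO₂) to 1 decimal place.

-9.2 permil

step 1: δ ≈ -14.6 + (-22.5) = -37.1 permil
step 2: δ ≈ -37.1 + (13.5) = -23.6 permil
step 3: δ ≈ -23.6 + (14.4) = -9.2 permil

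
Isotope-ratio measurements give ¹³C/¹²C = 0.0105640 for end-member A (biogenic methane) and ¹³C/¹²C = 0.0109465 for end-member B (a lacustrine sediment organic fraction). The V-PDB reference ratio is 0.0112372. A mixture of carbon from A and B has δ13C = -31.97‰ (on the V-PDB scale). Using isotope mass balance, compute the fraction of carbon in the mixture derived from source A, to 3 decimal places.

δ_A = (0.0105640/0.0112372 − 1)×1000 = (0.940092 − 1)×1000 = -59.908‰
δ_B = (0.0109465/0.0112372 − 1)×1000 = (0.974131 − 1)×1000 = -25.869‰
f_A = (δ_mix − δ_B)/(δ_A − δ_B) = (-31.97 − (-25.869))/(-59.908 − (-25.869))
f_A = -6.101 / -34.039 = 0.1792

0.179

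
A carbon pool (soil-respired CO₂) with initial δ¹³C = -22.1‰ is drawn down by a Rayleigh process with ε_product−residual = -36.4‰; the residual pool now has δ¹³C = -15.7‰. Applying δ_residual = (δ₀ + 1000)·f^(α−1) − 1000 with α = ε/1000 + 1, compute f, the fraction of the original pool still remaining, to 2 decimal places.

α − 1 = ε/1000 = -0.0364
(δ_res + 1000)/(δ₀ + 1000) = (-15.7 + 1000)/(-22.1 + 1000) = 984.3/977.9 = 1.006545
f = 1.006545^(1/-0.0364) = exp(ln(1.006545)/-0.0364) = exp(0.00652/-0.0364)
f = exp(-0.1792) = 0.8359

0.84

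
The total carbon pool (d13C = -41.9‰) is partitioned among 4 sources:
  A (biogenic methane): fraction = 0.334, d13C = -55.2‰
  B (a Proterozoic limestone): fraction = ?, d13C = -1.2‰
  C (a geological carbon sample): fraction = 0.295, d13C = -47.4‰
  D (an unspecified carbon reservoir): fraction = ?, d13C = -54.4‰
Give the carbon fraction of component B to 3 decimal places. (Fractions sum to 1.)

Let f_B and f_D be the unknown fractions; fractions sum to 1 so f_B + f_D = 0.371.
Mass balance: Σ fᵢ·δᵢ = δ_bulk ⇒ f_B·(-1.2) + f_D·(-54.4) = -41.9 − (-32.420) = -9.480
Substitute f_D = 0.371 − f_B:
f_B·(-1.2 − -54.4) = -9.480 − 0.371×(-54.4) = 10.702
f_B = 10.702 / 53.2 = 0.2012

0.201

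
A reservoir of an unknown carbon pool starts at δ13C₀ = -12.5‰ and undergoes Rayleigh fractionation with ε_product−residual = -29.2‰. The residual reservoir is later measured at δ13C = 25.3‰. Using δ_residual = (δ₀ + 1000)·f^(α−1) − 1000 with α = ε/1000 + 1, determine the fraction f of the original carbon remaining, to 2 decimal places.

0.28

α − 1 = ε/1000 = -0.0292
(δ_res + 1000)/(δ₀ + 1000) = (25.3 + 1000)/(-12.5 + 1000) = 1025.3/987.5 = 1.038278
f = 1.038278^(1/-0.0292) = exp(ln(1.038278)/-0.0292) = exp(0.03756/-0.0292)
f = exp(-1.2864) = 0.2763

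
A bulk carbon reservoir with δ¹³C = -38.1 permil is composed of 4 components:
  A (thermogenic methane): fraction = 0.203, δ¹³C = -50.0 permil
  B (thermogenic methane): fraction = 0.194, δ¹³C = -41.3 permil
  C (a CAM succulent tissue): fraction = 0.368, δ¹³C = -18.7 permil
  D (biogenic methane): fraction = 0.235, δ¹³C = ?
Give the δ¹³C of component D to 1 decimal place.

Isotope mass balance: δ_bulk = Σ fᵢ·δᵢ.
-38.1 = 0.203×(-50.0) + 0.194×(-41.3) + 0.368×(-18.7) + 0.235×δ_D
0.235·δ_D = -38.1 − (-25.044) = -13.056
δ_D = -13.056 / 0.235 = -55.56 permil

-55.6 permil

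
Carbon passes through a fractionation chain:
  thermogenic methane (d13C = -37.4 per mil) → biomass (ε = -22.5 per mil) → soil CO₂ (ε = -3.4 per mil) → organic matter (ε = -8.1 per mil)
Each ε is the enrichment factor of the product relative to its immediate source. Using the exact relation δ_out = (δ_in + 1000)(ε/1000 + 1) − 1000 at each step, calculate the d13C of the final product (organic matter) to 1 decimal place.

step 1: δ = (-37.40 + 1000)·(-22.5/1000 + 1) − 1000 = -59.06 per mil
step 2: δ = (-59.06 + 1000)·(-3.4/1000 + 1) − 1000 = -62.26 per mil
step 3: δ = (-62.26 + 1000)·(-8.1/1000 + 1) − 1000 = -69.85 per mil

-69.9 per mil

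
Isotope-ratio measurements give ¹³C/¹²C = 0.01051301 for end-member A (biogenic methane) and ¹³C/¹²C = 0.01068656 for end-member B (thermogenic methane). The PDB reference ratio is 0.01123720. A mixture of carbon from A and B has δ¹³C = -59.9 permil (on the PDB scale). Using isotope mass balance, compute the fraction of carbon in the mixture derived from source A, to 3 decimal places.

0.706

δ_A = (0.01051301/0.01123720 − 1)×1000 = (0.935554 − 1)×1000 = -64.446 permil
δ_B = (0.01068656/0.01123720 − 1)×1000 = (0.950998 − 1)×1000 = -49.002 permil
f_A = (δ_mix − δ_B)/(δ_A − δ_B) = (-59.9 − (-49.002))/(-64.446 − (-49.002))
f_A = -10.898 / -15.444 = 0.7057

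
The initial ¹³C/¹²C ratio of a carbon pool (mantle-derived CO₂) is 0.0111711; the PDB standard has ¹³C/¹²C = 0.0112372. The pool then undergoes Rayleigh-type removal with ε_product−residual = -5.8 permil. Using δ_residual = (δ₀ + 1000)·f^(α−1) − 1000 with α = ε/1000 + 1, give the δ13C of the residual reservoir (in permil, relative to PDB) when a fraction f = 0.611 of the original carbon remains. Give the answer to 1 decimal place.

-3.0 permil

δ₀ = (0.0111711/0.0112372 − 1)×1000 = (0.994118 − 1)×1000 = -5.882 permil
α − 1 = ε/1000 = -0.0058
f^(α−1) = 0.611^(-0.0058) = 1.002862
δ_res = (-5.882 + 1000) × 1.002862 − 1000 = 996.962 − 1000 = -3.04 permil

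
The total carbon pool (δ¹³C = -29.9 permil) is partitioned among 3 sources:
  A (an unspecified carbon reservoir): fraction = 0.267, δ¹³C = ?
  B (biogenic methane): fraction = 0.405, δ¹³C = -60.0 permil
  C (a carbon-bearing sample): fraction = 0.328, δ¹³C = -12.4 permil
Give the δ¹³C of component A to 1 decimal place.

Isotope mass balance: δ_bulk = Σ fᵢ·δᵢ.
-29.9 = 0.267×δ_A + 0.405×(-60.0) + 0.328×(-12.4)
0.267·δ_A = -29.9 − (-28.367) = -1.533
δ_A = -1.533 / 0.267 = -5.74 permil

-5.7 permil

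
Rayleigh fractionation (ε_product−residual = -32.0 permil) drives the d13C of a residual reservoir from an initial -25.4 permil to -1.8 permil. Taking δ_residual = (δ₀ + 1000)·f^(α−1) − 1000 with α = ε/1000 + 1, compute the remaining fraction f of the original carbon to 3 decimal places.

0.473

α − 1 = ε/1000 = -0.0320
(δ_res + 1000)/(δ₀ + 1000) = (-1.8 + 1000)/(-25.4 + 1000) = 998.2/974.6 = 1.024215
f = 1.024215^(1/-0.0320) = exp(ln(1.024215)/-0.0320) = exp(0.02393/-0.0320)
f = exp(-0.7477) = 0.4735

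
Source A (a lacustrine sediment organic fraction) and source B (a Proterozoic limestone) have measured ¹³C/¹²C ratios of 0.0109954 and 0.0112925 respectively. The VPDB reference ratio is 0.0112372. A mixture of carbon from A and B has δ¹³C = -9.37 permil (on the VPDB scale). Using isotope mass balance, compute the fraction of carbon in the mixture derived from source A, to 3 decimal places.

0.541

δ_A = (0.0109954/0.0112372 − 1)×1000 = (0.978482 − 1)×1000 = -21.518 permil
δ_B = (0.0112925/0.0112372 − 1)×1000 = (1.004921 − 1)×1000 = 4.921 permil
f_A = (δ_mix − δ_B)/(δ_A − δ_B) = (-9.37 − (4.921))/(-21.518 − (4.921))
f_A = -14.291 / -26.439 = 0.5405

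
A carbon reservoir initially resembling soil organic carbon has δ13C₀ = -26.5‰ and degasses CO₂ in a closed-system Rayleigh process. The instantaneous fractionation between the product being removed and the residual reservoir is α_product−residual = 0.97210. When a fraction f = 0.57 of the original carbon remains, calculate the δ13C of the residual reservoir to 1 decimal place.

Rayleigh residual: δ_res = (δ₀ + 1000)·f^(α−1) − 1000
α − 1 = -0.02790
f^(α−1) = 0.57^(-0.02790) = 1.015807
δ_res = (-26.5 + 1000) × 1.015807 − 1000 = 988.888 − 1000 = -11.11‰

-11.1‰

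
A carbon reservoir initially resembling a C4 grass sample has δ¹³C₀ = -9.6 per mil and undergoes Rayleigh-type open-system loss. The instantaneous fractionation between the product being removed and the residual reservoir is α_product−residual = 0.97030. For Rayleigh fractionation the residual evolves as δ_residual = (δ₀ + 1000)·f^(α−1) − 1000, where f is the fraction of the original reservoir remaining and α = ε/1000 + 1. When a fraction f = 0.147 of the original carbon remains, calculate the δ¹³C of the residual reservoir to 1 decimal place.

Rayleigh residual: δ_res = (δ₀ + 1000)·f^(α−1) − 1000
α − 1 = -0.02970
f^(α−1) = 0.147^(-0.02970) = 1.058597
δ_res = (-9.6 + 1000) × 1.058597 − 1000 = 1048.435 − 1000 = 48.43 per mil

48.4 per mil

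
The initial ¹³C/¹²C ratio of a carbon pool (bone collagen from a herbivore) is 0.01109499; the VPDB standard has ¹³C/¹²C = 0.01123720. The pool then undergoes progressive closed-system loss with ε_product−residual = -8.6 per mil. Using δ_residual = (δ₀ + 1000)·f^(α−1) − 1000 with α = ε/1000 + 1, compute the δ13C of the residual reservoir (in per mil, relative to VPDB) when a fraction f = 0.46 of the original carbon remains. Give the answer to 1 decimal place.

δ₀ = (0.01109499/0.01123720 − 1)×1000 = (0.987345 − 1)×1000 = -12.655 per mil
α − 1 = ε/1000 = -0.0086
f^(α−1) = 0.46^(-0.0086) = 1.006700
δ_res = (-12.655 + 1000) × 1.006700 − 1000 = 993.960 − 1000 = -6.04 per mil

-6.0 per mil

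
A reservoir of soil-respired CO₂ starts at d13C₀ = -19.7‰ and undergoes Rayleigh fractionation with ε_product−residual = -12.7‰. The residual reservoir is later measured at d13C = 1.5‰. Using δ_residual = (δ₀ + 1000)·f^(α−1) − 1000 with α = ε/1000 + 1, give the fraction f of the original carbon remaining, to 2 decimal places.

0.19

α − 1 = ε/1000 = -0.0127
(δ_res + 1000)/(δ₀ + 1000) = (1.5 + 1000)/(-19.7 + 1000) = 1001.5/980.3 = 1.021626
f = 1.021626^(1/-0.0127) = exp(ln(1.021626)/-0.0127) = exp(0.02140/-0.0127)
f = exp(-1.6847) = 0.1855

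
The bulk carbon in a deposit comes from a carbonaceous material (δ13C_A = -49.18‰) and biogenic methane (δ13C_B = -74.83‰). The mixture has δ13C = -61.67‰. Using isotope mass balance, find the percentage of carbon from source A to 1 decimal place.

51.3%

δ_mix = f_A·δ_A + (1 − f_A)·δ_B  ⇒  f_A = (δ_mix − δ_B)/(δ_A − δ_B)
f_A = (-61.67 − (-74.83)) / (-49.18 − (-74.83))
f_A = 13.16 / 25.65 = 0.5131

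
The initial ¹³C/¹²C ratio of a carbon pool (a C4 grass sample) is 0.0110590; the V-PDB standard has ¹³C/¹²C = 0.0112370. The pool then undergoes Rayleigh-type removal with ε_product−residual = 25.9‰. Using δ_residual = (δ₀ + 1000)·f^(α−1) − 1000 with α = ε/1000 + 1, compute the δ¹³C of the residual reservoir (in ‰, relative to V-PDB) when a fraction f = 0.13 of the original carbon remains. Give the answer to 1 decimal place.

-66.5‰

δ₀ = (0.0110590/0.0112370 − 1)×1000 = (0.984159 − 1)×1000 = -15.841‰
α − 1 = ε/1000 = 0.0259
f^(α−1) = 0.13^(0.0259) = 0.948530
δ_res = (-15.841 + 1000) × 0.948530 − 1000 = 933.505 − 1000 = -66.50‰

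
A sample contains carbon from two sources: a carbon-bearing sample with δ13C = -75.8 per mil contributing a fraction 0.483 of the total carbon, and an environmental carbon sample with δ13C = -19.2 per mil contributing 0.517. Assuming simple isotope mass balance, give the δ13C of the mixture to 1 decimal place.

-46.5 per mil

δ_mix = f_A·δ_A + f_B·δ_B
δ_mix = 0.483 × (-75.8) + 0.517 × (-19.2)
δ_mix = -36.61 + -9.93 = -46.54 per mil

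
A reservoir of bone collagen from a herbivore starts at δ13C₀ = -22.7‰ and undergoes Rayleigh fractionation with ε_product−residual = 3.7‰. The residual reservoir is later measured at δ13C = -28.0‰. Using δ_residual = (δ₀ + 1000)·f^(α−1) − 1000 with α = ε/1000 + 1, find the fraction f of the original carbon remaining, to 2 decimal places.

0.23

α − 1 = ε/1000 = 0.0037
(δ_res + 1000)/(δ₀ + 1000) = (-28.0 + 1000)/(-22.7 + 1000) = 972.0/977.3 = 0.994577
f = 0.994577^(1/0.0037) = exp(ln(0.994577)/0.0037) = exp(-0.00544/0.0037)
f = exp(-1.4697) = 0.2300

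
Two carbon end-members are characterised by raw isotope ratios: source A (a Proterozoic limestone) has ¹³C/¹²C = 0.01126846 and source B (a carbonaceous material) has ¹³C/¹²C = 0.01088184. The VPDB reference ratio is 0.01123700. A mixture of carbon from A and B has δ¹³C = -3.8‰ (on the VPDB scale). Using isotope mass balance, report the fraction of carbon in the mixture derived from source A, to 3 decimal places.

δ_A = (0.01126846/0.01123700 − 1)×1000 = (1.002800 − 1)×1000 = 2.800‰
δ_B = (0.01088184/0.01123700 − 1)×1000 = (0.968394 − 1)×1000 = -31.606‰
f_A = (δ_mix − δ_B)/(δ_A − δ_B) = (-3.8 − (-31.606))/(2.800 − (-31.606))
f_A = 27.806 / 34.406 = 0.8082

0.808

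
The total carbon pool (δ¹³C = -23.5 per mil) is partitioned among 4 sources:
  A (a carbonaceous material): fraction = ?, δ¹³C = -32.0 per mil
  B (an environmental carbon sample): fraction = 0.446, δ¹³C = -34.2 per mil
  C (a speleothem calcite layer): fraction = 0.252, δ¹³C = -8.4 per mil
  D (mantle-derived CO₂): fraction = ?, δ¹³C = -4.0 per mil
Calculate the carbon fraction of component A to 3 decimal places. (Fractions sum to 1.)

0.176

Let f_A and f_D be the unknown fractions; fractions sum to 1 so f_A + f_D = 0.302.
Mass balance: Σ fᵢ·δᵢ = δ_bulk ⇒ f_A·(-32.0) + f_D·(-4.0) = -23.5 − (-17.370) = -6.130
Substitute f_D = 0.302 − f_A:
f_A·(-32.0 − -4.0) = -6.130 − 0.302×(-4.0) = -4.922
f_A = -4.922 / -28.0 = 0.1758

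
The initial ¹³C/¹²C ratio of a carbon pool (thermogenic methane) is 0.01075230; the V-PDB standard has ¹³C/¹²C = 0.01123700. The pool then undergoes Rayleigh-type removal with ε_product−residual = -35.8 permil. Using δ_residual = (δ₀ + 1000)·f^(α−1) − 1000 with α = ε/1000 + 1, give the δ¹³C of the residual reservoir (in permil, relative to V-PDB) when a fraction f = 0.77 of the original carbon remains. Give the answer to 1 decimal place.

δ₀ = (0.01075230/0.01123700 − 1)×1000 = (0.956866 − 1)×1000 = -43.134 permil
α − 1 = ε/1000 = -0.0358
f^(α−1) = 0.77^(-0.0358) = 1.009401
δ_res = (-43.134 + 1000) × 1.009401 − 1000 = 965.861 − 1000 = -34.14 permil

-34.1 permil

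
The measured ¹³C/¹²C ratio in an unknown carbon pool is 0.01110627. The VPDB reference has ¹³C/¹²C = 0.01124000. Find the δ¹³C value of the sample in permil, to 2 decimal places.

δ¹³C = (R_sample / R_standard − 1) × 1000
R_sample / R_standard = 0.01110627 / 0.01124000 = 0.988102
δ¹³C = (0.988102 − 1) × 1000 = -11.898 permil

-11.90 permil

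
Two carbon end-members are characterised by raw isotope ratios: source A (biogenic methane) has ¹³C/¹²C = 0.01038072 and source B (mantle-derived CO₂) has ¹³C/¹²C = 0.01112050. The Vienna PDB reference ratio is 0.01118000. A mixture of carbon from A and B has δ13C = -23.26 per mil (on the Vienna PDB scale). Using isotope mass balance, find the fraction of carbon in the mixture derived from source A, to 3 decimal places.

0.271

δ_A = (0.01038072/0.01118000 − 1)×1000 = (0.928508 − 1)×1000 = -71.492 per mil
δ_B = (0.01112050/0.01118000 − 1)×1000 = (0.994678 − 1)×1000 = -5.322 per mil
f_A = (δ_mix − δ_B)/(δ_A − δ_B) = (-23.26 − (-5.322))/(-71.492 − (-5.322))
f_A = -17.938 / -66.170 = 0.2711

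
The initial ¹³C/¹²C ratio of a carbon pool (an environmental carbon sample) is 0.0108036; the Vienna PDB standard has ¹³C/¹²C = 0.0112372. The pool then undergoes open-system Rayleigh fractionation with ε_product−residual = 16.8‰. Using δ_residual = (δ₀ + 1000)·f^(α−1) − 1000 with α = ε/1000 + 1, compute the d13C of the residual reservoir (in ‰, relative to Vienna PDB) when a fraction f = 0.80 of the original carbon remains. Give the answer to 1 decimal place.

-42.2‰

δ₀ = (0.0108036/0.0112372 − 1)×1000 = (0.961414 − 1)×1000 = -38.586‰
α − 1 = ε/1000 = 0.0168
f^(α−1) = 0.80^(0.0168) = 0.996258
δ_res = (-38.586 + 1000) × 0.996258 − 1000 = 957.816 − 1000 = -42.18‰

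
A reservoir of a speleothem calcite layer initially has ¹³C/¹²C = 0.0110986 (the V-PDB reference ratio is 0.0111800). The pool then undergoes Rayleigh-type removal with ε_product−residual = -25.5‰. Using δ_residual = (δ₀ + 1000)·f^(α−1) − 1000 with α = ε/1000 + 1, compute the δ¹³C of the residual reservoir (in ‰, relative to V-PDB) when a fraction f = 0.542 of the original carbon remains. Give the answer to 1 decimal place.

8.3‰

δ₀ = (0.0110986/0.0111800 − 1)×1000 = (0.992719 − 1)×1000 = -7.281‰
α − 1 = ε/1000 = -0.0255
f^(α−1) = 0.542^(-0.0255) = 1.015741
δ_res = (-7.281 + 1000) × 1.015741 − 1000 = 1008.346 − 1000 = 8.35‰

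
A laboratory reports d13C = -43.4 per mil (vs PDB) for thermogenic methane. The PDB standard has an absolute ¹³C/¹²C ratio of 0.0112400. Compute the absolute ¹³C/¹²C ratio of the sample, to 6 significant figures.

0.0107522

R_sample = R_standard × (d13C/1000 + 1)
R_sample = 0.0112400 × (-43.4/1000 + 1) = 0.0112400 × 0.956600
R_sample = 0.0107522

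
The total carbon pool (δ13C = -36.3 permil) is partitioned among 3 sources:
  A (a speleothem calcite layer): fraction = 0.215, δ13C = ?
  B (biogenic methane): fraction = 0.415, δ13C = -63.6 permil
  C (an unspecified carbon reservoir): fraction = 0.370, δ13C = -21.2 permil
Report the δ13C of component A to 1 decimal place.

Isotope mass balance: δ_bulk = Σ fᵢ·δᵢ.
-36.3 = 0.215×δ_A + 0.415×(-63.6) + 0.370×(-21.2)
0.215·δ_A = -36.3 − (-34.238) = -2.062
δ_A = -2.062 / 0.215 = -9.59 permil

-9.6 permil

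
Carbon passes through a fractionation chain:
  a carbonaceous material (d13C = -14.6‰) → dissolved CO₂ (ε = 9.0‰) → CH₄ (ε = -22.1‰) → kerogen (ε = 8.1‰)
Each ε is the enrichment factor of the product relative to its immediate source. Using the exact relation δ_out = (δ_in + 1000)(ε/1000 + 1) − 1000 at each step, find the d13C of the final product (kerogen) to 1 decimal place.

-19.8‰

step 1: δ = (-14.60 + 1000)·(9.0/1000 + 1) − 1000 = -5.73‰
step 2: δ = (-5.73 + 1000)·(-22.1/1000 + 1) − 1000 = -27.70‰
step 3: δ = (-27.70 + 1000)·(8.1/1000 + 1) − 1000 = -19.83‰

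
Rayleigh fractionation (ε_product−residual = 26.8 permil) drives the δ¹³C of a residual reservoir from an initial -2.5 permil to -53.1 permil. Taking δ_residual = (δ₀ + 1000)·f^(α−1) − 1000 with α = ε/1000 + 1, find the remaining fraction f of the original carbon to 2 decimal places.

0.14

α − 1 = ε/1000 = 0.0268
(δ_res + 1000)/(δ₀ + 1000) = (-53.1 + 1000)/(-2.5 + 1000) = 946.9/997.5 = 0.949273
f = 0.949273^(1/0.0268) = exp(ln(0.949273)/0.0268) = exp(-0.05206/0.0268)
f = exp(-1.9425) = 0.1433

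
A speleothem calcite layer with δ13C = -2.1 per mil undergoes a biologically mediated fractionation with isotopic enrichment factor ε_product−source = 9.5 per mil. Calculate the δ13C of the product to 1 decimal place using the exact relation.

7.4 per mil

To first order, δ_product ≈ δ_source + ε = 7.4 per mil.
Exactly, δ_product = (δ_source + 1000)·(ε/1000 + 1) − 1000.
δ_product = (-2.1 + 1000) × (9.5/1000 + 1) − 1000
δ_product = 7.38 per mil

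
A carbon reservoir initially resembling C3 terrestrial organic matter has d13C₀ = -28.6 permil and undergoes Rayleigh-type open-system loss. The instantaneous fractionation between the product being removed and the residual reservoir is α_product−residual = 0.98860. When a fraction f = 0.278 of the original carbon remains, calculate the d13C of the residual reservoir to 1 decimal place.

Rayleigh residual: δ_res = (δ₀ + 1000)·f^(α−1) − 1000
α − 1 = -0.01140
f^(α−1) = 0.278^(-0.01140) = 1.014701
δ_res = (-28.6 + 1000) × 1.014701 − 1000 = 985.680 − 1000 = -14.32 permil

-14.3 permil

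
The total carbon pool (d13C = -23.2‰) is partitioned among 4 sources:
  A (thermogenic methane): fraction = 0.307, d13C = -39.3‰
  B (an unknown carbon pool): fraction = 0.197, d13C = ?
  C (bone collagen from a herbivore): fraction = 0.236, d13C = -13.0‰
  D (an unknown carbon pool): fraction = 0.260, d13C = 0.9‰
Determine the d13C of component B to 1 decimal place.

Isotope mass balance: δ_bulk = Σ fᵢ·δᵢ.
-23.2 = 0.307×(-39.3) + 0.197×δ_B + 0.236×(-13.0) + 0.260×(0.9)
0.197·δ_B = -23.2 − (-14.899) = -8.301
δ_B = -8.301 / 0.197 = -42.14‰

-42.1‰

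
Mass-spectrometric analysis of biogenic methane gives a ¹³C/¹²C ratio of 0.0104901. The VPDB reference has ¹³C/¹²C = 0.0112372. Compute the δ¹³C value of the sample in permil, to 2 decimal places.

δ¹³C = (R_sample / R_standard − 1) × 1000
R_sample / R_standard = 0.0104901 / 0.0112372 = 0.933515
δ¹³C = (0.933515 − 1) × 1000 = -66.485 permil

-66.48 permil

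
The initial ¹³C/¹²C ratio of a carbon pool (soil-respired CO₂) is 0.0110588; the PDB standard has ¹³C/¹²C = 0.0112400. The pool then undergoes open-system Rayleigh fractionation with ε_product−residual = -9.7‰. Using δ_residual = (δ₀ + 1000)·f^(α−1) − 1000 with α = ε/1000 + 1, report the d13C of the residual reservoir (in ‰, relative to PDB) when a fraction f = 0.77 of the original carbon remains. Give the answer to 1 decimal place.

-13.6‰

δ₀ = (0.0110588/0.0112400 − 1)×1000 = (0.983879 − 1)×1000 = -16.121‰
α − 1 = ε/1000 = -0.0097
f^(α−1) = 0.77^(-0.0097) = 1.002538
δ_res = (-16.121 + 1000) × 1.002538 − 1000 = 986.377 − 1000 = -13.62‰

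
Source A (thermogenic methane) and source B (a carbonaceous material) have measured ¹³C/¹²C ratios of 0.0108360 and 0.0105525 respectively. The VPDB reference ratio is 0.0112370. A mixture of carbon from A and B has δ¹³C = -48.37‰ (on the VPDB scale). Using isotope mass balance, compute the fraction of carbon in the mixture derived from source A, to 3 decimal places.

0.497

δ_A = (0.0108360/0.0112370 − 1)×1000 = (0.964314 − 1)×1000 = -35.686‰
δ_B = (0.0105525/0.0112370 − 1)×1000 = (0.939085 − 1)×1000 = -60.915‰
f_A = (δ_mix − δ_B)/(δ_A − δ_B) = (-48.37 − (-60.915))/(-35.686 − (-60.915))
f_A = 12.545 / 25.229 = 0.4972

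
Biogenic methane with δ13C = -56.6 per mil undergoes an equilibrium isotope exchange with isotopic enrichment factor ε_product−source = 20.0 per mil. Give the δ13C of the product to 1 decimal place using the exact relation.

-37.7 per mil

Exactly, δ_product = (δ_source + 1000)·(ε/1000 + 1) − 1000.
δ_product = (-56.6 + 1000) × (20.0/1000 + 1) − 1000
δ_product = -37.73 per mil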